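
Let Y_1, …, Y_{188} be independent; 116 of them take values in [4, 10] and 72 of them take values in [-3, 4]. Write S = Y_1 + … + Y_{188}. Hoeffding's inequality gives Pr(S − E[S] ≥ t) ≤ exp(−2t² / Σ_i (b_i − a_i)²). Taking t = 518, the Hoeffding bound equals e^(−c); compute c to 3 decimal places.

69.658

Σ(b_i − a_i)² = 116·6² + 72·7² = 7704.
c = 2t² / 7704 = 2·518² / 7704 = 69.6584.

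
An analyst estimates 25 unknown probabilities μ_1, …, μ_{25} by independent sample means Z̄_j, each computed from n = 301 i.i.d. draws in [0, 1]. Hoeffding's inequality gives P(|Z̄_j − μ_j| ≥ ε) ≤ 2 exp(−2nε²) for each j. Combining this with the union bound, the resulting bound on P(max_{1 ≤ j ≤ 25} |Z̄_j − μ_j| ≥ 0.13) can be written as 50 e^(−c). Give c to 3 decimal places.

10.174

Union bound over the 25 events: P(max_{1 ≤ j ≤ 25} |Z̄_j − μ_j| ≥ 0.13) ≤ 25·2·exp(−2nε²) = 50 exp(−2·301·0.13²).
So c = 2·301·0.13² = 10.1738.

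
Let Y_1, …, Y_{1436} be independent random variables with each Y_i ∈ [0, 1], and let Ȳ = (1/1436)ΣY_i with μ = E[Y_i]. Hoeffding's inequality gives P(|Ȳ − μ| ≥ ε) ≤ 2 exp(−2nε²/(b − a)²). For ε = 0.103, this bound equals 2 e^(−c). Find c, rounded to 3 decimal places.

c = 2nε²/(b − a)² = 2·1436·0.103² / 1² = 30.4690.

30.469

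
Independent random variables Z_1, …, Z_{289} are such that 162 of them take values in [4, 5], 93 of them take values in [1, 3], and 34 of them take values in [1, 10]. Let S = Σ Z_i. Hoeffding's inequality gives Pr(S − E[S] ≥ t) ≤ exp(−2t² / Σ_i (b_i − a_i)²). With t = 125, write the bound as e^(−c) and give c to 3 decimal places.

9.504

Σ(b_i − a_i)² = 162·1² + 93·2² + 34·9² = 3288.
c = 2t² / 3288 = 2·125² / 3288 = 9.5043.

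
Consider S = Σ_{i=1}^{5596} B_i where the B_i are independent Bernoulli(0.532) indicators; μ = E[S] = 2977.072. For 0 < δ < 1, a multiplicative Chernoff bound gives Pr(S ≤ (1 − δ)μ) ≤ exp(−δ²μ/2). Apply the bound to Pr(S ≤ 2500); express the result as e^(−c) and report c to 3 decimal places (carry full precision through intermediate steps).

38.225

Write 2500 = (1 − δ)μ, so δ = 1 − 2500/2977.072 = 0.1602487…
Then the exponent is δ²μ/2 = (μ − 2500)²/(2μ) = 38.225090.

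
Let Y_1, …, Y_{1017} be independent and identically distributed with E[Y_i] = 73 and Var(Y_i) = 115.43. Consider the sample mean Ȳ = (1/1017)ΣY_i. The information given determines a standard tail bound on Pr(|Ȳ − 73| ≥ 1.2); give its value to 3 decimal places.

With mean and variance of each term known, Chebyshev's inequality bounds the deviation of the sum (or sample mean).
Var(Ȳ) = Var(Y_i)/n = 115.43/1017 = 0.1135.
Chebyshev: Pr(|Ȳ − 73| ≥ 1.2) ≤ Var(Ȳ)/(1.2)² = 115.43/(1017·1.2²) = 0.0788.

0.079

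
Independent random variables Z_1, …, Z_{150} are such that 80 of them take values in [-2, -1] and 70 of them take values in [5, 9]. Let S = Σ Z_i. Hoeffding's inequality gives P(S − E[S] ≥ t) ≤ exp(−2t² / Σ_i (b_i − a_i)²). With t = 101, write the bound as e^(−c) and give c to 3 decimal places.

17.002

Σ(b_i − a_i)² = 80·1² + 70·4² = 1200.
c = 2t² / 1200 = 2·101² / 1200 = 17.0017.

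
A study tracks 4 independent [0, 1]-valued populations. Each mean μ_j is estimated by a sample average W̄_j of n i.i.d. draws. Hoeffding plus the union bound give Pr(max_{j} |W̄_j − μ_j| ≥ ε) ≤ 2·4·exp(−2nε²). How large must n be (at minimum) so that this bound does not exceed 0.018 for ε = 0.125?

196

Need 2·4·exp(−2nε²) ≤ 0.018, i.e. exp(−2nε²) ≤ 0.018/8.
So 2nε² ≥ ln(8/0.018) = 6.096825.
Hence n ≥ 6.096825/(2·0.125²) = 195.098.
The smallest integer n is 196.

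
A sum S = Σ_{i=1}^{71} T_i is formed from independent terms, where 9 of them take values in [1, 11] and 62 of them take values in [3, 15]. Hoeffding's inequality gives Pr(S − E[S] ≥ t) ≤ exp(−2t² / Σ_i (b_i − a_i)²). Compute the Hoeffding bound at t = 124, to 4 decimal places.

Σ(b_i − a_i)² = 9·10² + 62·12² = 9828.
Exponent = 2·124² / 9828 = 3.12902.
Bound = exp(−3.12902) = 0.04376.

0.0438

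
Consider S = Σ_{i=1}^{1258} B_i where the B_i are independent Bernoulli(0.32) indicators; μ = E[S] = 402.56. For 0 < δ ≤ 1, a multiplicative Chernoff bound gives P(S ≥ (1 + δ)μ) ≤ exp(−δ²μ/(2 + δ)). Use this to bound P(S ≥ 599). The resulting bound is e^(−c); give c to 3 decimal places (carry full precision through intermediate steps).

Write 599 = (1 + δ)μ, so δ = 599/402.56 − 1 = 0.4879769…
Then the exponent is δ²μ/(2 + δ) = (599 − μ)² / (μ·(2 + δ)) = 38.528569.

38.529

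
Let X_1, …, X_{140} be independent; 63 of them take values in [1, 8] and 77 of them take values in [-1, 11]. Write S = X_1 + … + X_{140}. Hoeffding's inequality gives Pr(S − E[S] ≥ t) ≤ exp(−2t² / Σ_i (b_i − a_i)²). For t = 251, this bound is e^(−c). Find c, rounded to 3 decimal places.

Σ(b_i − a_i)² = 63·7² + 77·12² = 14175.
c = 2t² / 14175 = 2·251² / 14175 = 8.8890.

8.889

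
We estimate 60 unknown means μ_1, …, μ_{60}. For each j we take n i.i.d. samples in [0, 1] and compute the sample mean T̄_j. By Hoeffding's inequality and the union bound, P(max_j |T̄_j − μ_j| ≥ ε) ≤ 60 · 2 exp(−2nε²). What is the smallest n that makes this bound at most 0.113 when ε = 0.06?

Need 2·60·exp(−2nε²) ≤ 0.113, i.e. exp(−2nε²) ≤ 0.113/120.
So 2nε² ≥ ln(120/0.113) = 6.967859.
Hence n ≥ 6.967859/(2·0.06²) = 967.758.
The smallest integer n is 968.

968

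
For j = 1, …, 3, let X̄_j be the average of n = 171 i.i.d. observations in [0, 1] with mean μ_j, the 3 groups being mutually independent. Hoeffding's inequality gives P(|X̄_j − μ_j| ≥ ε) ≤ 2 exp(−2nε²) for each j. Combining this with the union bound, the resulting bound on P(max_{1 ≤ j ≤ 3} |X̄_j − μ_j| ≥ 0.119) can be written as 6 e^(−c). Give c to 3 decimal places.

4.843

Union bound over the 3 events: P(max_{1 ≤ j ≤ 3} |X̄_j − μ_j| ≥ 0.119) ≤ 3·2·exp(−2nε²) = 6 exp(−2·171·0.119²).
So c = 2·171·0.119² = 4.8431.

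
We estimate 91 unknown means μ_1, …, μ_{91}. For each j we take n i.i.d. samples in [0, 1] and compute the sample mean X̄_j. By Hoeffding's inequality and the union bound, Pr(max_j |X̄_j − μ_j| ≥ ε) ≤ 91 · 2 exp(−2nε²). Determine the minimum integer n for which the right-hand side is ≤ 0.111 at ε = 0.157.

151

Need 2·91·exp(−2nε²) ≤ 0.111, i.e. exp(−2nε²) ≤ 0.111/182.
So 2nε² ≥ ln(182/0.111) = 7.402232.
Hence n ≥ 7.402232/(2·0.157²) = 150.153.
The smallest integer n is 151.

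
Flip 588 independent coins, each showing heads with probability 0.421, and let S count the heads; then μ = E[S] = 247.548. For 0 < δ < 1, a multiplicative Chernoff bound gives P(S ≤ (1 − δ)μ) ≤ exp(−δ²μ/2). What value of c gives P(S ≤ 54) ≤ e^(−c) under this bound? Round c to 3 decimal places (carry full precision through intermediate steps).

Write 54 = (1 − δ)μ, so δ = 1 − 54/247.548 = 0.7818605…
Then the exponent is δ²μ/2 = (μ − 54)²/(2μ) = 75.663767.

75.664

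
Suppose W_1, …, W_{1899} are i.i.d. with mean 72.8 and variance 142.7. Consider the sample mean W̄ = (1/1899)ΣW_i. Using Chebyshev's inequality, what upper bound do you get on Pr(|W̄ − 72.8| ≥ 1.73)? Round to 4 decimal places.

Var(W̄) = Var(W_i)/n = 142.7/1899 = 0.075145.
Chebyshev: Pr(|W̄ − 72.8| ≥ 1.73) ≤ Var(W̄)/(1.73)² = 142.7/(1899·1.73²) = 0.0251.

0.0251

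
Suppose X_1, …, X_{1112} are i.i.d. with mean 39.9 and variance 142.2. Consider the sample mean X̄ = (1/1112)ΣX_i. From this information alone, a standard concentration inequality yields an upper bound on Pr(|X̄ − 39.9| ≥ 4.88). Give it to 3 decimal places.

0.005

With mean and variance of each term known, Chebyshev's inequality bounds the deviation of the sum (or sample mean).
Var(X̄) = Var(X_i)/n = 142.2/1112 = 0.12788.
Chebyshev: Pr(|X̄ − 39.9| ≥ 4.88) ≤ Var(X̄)/(4.88)² = 142.2/(1112·4.88²) = 0.0054.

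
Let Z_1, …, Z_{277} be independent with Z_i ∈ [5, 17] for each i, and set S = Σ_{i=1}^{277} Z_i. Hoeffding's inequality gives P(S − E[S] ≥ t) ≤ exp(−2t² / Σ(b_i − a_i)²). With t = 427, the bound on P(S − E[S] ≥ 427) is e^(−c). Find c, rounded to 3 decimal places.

Σ(b_i − a_i)² = 277·(12)² = 39888.
c = 2t²/39888 = 2·427²/39888 = 9.1420.

9.142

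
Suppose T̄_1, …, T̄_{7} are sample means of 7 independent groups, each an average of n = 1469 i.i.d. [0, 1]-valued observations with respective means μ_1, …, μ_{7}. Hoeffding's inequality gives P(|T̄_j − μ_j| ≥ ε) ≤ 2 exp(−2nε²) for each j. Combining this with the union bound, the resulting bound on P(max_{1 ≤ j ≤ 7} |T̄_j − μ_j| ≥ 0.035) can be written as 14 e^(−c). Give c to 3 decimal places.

3.599

Union bound over the 7 events: P(max_{1 ≤ j ≤ 7} |T̄_j − μ_j| ≥ 0.035) ≤ 7·2·exp(−2nε²) = 14 exp(−2·1469·0.035²).
So c = 2·1469·0.035² = 3.5991.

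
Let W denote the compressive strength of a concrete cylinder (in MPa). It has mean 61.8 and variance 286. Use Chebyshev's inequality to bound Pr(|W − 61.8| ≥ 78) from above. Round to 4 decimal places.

0.0470

Chebyshev: Pr(|W − μ| ≥ t) ≤ Var(W)/t².
Bound = 286 / 6084 = 0.0470.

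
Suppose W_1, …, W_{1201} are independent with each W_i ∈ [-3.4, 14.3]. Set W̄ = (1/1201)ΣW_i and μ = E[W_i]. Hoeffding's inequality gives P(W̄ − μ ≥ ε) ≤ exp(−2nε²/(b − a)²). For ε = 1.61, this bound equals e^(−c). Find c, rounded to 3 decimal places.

19.874

c = 2nε²/(b − a)² = 2·1201·1.61² / 17.7² = 19.8737.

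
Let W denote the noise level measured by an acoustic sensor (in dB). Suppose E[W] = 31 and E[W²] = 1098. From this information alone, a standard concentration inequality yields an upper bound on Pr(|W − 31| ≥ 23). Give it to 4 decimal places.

The first two moments determine the variance, so Chebyshev's inequality is the sharpest standard bound available.
Var(W) = E[W²] − (E[W])² = 1098 − 961 = 137.
Chebyshev's inequality: Pr(|W − μ| ≥ t) ≤ Var(W)/t² = 137/529 = 0.2590.

0.2590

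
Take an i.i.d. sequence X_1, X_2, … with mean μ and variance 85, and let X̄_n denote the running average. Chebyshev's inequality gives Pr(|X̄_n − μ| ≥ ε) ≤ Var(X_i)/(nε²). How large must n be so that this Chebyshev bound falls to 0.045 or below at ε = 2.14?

413

Require 85/(n·2.14²) ≤ 0.045, i.e. n ≥ 85/(0.045·2.14²) = 412.457.
The smallest integer n is 413.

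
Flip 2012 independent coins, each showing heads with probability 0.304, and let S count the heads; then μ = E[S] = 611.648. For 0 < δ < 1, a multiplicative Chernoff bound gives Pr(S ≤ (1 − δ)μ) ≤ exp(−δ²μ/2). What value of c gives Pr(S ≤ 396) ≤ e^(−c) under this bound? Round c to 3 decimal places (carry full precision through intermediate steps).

38.015

Write 396 = (1 − δ)μ, so δ = 1 − 396/611.648 = 0.3525688…
Then the exponent is δ²μ/2 = (μ − 396)²/(2μ) = 38.015378.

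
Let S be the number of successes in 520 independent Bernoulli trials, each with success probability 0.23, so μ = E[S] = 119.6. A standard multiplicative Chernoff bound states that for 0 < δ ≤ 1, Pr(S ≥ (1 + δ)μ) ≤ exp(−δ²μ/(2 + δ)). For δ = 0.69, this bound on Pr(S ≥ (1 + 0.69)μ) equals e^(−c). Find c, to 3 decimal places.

21.168

c = δ²μ/(2 + δ) = 0.69²·119.6/(2 + 0.69) = 21.1679.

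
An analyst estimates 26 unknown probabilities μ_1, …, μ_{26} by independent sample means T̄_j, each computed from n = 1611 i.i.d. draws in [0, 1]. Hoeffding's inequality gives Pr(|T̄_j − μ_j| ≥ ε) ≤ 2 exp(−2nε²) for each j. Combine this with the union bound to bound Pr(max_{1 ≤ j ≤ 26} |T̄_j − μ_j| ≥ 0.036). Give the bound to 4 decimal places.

0.7989

Per-experiment Hoeffding bound: 2·exp(−2·1611·0.036²) = 2·exp(−4.17571) = 0.030728.
Union bound over 26 events: 26·0.030728 = 0.79894.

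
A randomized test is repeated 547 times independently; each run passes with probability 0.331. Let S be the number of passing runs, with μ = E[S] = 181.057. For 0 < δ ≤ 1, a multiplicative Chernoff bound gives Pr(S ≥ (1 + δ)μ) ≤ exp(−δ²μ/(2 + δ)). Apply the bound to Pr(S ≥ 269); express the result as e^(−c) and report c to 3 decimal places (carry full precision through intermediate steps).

17.184

Write 269 = (1 + δ)μ, so δ = 269/181.057 − 1 = 0.48572…
Then the exponent is δ²μ/(2 + δ) = (269 − μ)² / (μ·(2 + δ)) = 17.184426.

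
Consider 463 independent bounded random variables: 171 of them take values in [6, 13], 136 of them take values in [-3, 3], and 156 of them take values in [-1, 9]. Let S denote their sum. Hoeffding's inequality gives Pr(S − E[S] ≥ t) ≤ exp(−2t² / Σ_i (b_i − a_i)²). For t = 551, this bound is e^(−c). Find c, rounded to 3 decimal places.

Σ(b_i − a_i)² = 171·7² + 136·6² + 156·10² = 28875.
c = 2t² / 28875 = 2·551² / 28875 = 21.0286.

21.029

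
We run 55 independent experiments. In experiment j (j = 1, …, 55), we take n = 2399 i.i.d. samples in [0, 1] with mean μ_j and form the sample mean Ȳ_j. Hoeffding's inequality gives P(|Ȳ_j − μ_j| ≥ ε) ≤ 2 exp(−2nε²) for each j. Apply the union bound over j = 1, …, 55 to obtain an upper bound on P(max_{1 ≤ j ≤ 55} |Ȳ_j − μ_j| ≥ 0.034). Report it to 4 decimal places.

0.4291

Per-experiment Hoeffding bound: 2·exp(−2·2399·0.034²) = 2·exp(−5.54649) = 0.0078023.
Union bound over 55 events: 55·0.0078023 = 0.42912.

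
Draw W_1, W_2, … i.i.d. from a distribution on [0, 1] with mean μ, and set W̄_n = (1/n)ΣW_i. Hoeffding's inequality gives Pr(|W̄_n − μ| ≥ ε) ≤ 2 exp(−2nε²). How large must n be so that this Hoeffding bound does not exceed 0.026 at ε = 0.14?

111

Require 2·exp(−2nε²) ≤ 0.026, i.e. 2nε² ≥ ln(2/0.026) = 4.342806.
So n ≥ 4.342806 / (2·0.14²) = 110.786.
The smallest integer n is 111.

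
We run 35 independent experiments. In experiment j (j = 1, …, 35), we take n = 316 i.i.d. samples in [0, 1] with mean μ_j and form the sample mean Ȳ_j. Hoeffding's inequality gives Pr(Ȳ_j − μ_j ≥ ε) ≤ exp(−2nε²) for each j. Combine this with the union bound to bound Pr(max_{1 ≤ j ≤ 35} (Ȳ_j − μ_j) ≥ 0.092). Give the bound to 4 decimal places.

Per-experiment Hoeffding bound: exp(−2·316·0.092²) = exp(−5.34925) = 0.0047517.
Union bound over 35 events: 35·0.0047517 = 0.16631.

0.1663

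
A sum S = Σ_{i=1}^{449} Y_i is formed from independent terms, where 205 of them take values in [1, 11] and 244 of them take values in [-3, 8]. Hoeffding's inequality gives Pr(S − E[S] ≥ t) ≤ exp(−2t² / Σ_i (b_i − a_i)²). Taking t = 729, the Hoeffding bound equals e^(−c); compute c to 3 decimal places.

Σ(b_i − a_i)² = 205·10² + 244·11² = 50024.
c = 2t² / 50024 = 2·729² / 50024 = 21.2474.

21.247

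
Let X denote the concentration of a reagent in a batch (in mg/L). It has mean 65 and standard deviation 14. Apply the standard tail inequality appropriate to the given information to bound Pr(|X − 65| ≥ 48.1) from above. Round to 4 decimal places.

0.0847

Mean and variance are known, so Chebyshev's inequality applies.
Chebyshev: Pr(|X − μ| ≥ t) ≤ Var(X)/t².
Var(X) = σ² = 14² = 196.
Bound = 196 / 2313.61 = 0.0847.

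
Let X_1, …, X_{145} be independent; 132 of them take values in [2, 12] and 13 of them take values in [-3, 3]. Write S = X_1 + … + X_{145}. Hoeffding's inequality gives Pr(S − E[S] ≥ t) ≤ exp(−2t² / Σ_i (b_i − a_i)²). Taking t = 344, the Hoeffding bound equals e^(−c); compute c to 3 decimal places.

17.316

Σ(b_i − a_i)² = 132·10² + 13·6² = 13668.
c = 2t² / 13668 = 2·344² / 13668 = 17.3158.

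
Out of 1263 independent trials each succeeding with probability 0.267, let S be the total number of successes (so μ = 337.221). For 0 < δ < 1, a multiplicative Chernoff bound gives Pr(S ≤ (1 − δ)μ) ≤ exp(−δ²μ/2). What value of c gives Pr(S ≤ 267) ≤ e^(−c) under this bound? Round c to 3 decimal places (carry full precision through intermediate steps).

Write 267 = (1 − δ)μ, so δ = 1 − 267/337.221 = 0.2082344…
Then the exponent is δ²μ/2 = (μ − 267)²/(2μ) = 7.311213.

7.311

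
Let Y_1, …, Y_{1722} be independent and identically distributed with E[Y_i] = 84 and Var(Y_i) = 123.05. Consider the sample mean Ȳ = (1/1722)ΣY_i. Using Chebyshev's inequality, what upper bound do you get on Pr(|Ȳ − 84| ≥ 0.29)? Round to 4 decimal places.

0.8497

Var(Ȳ) = Var(Y_i)/n = 123.05/1722 = 0.071458.
Chebyshev: Pr(|Ȳ − 84| ≥ 0.29) ≤ Var(Ȳ)/(0.29)² = 123.05/(1722·0.29²) = 0.8497.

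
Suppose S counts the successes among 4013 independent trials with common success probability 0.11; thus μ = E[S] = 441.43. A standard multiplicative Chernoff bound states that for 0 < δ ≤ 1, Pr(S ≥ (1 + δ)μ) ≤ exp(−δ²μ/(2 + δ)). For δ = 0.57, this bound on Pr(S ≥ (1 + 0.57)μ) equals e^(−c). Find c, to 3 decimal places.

c = δ²μ/(2 + δ) = 0.57²·441.43/(2 + 0.57) = 55.8057.

55.806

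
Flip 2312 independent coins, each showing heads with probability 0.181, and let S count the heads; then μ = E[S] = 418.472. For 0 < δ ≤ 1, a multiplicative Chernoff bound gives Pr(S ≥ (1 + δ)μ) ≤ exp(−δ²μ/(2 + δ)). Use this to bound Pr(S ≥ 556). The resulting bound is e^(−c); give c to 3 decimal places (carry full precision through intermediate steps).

19.409

Write 556 = (1 + δ)μ, so δ = 556/418.472 − 1 = 0.3286433…
Then the exponent is δ²μ/(2 + δ) = (556 − μ)² / (μ·(2 + δ)) = 19.409435.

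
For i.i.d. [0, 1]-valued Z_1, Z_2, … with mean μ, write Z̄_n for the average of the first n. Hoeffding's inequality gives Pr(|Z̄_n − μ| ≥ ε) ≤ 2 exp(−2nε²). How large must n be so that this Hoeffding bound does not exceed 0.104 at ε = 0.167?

Require 2·exp(−2nε²) ≤ 0.104, i.e. 2nε² ≥ ln(2/0.104) = 2.956512.
So n ≥ 2.956512 / (2·0.167²) = 53.005.
The smallest integer n is 54.

54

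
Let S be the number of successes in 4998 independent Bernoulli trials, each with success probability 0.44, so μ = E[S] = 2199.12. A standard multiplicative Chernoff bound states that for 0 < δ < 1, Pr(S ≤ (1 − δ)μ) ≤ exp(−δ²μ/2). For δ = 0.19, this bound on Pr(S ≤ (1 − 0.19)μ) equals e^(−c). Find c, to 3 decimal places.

39.694

c = δ²μ/2 = 0.19²·2199.12/2 = 39.6941.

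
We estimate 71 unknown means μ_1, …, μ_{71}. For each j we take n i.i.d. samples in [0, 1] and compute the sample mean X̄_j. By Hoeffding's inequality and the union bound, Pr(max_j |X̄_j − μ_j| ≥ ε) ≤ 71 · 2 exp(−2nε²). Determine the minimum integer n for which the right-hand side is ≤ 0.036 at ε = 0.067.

923

Need 2·71·exp(−2nε²) ≤ 0.036, i.e. exp(−2nε²) ≤ 0.036/142.
So 2nε² ≥ ln(142/0.036) = 8.280063.
Hence n ≥ 8.280063/(2·0.067²) = 922.261.
The smallest integer n is 923.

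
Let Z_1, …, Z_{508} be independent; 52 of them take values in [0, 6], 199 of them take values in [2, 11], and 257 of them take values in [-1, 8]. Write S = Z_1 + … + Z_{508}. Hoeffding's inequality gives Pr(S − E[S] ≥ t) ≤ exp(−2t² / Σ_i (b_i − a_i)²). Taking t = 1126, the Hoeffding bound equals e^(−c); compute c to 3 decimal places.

Σ(b_i − a_i)² = 52·6² + 199·9² + 257·9² = 38808.
c = 2t² / 38808 = 2·1126² / 38808 = 65.3410.

65.341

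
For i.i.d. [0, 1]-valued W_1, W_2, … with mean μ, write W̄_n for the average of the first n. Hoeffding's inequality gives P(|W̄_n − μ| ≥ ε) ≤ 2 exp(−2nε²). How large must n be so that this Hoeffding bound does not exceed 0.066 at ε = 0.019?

4725

Require 2·exp(−2nε²) ≤ 0.066, i.e. 2nε² ≥ ln(2/0.066) = 3.411248.
So n ≥ 3.411248 / (2·0.019²) = 4724.720.
The smallest integer n is 4725.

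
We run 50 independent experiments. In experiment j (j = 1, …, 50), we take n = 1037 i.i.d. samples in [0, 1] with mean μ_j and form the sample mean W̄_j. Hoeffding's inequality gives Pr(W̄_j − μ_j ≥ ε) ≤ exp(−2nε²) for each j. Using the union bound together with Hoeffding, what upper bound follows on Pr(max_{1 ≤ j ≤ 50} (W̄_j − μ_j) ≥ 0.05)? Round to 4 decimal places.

0.2800

Per-experiment Hoeffding bound: exp(−2·1037·0.05²) = exp(−5.18500) = 0.0055999.
Union bound over 50 events: 50·0.0055999 = 0.28000.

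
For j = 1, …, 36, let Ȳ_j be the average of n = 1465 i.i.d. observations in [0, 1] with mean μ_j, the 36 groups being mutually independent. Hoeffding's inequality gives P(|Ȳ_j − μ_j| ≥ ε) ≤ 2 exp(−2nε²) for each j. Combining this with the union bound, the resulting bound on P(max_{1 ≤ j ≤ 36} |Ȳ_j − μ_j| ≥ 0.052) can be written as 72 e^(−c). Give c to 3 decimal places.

7.923

Union bound over the 36 events: P(max_{1 ≤ j ≤ 36} |Ȳ_j − μ_j| ≥ 0.052) ≤ 36·2·exp(−2nε²) = 72 exp(−2·1465·0.052²).
So c = 2·1465·0.052² = 7.9227.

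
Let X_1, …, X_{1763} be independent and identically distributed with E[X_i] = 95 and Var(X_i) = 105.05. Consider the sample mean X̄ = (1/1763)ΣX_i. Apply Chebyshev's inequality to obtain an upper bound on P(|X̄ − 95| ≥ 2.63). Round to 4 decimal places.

0.0086

Var(X̄) = Var(X_i)/n = 105.05/1763 = 0.059586.
Chebyshev: P(|X̄ − 95| ≥ 2.63) ≤ Var(X̄)/(2.63)² = 105.05/(1763·2.63²) = 0.0086.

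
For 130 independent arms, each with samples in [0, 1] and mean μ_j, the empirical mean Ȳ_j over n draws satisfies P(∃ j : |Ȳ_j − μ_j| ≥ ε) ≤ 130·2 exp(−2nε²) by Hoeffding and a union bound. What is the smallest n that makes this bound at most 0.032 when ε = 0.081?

Need 2·130·exp(−2nε²) ≤ 0.032, i.e. exp(−2nε²) ≤ 0.032/260.
So 2nε² ≥ ln(260/0.032) = 9.002701.
Hence n ≥ 9.002701/(2·0.081²) = 686.077.
The smallest integer n is 687.

687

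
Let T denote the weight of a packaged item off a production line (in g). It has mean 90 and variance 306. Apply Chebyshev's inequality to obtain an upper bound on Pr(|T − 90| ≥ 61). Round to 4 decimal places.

Chebyshev: Pr(|T − μ| ≥ t) ≤ Var(T)/t².
Bound = 306 / 3721 = 0.0822.

0.0822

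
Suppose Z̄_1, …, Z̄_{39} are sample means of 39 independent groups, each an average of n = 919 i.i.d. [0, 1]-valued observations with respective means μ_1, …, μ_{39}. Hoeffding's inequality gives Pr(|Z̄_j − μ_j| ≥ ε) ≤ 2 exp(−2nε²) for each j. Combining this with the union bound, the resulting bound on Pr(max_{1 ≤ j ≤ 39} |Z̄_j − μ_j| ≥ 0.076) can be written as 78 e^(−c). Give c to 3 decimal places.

Union bound over the 39 events: Pr(max_{1 ≤ j ≤ 39} |Z̄_j − μ_j| ≥ 0.076) ≤ 39·2·exp(−2nε²) = 78 exp(−2·919·0.076²).
So c = 2·919·0.076² = 10.6163.

10.616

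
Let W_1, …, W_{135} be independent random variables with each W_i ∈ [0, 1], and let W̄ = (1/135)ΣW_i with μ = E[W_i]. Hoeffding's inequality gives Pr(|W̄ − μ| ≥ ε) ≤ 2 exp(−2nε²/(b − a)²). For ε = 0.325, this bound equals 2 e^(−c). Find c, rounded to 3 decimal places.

c = 2nε²/(b − a)² = 2·135·0.325² / 1² = 28.5188.

28.519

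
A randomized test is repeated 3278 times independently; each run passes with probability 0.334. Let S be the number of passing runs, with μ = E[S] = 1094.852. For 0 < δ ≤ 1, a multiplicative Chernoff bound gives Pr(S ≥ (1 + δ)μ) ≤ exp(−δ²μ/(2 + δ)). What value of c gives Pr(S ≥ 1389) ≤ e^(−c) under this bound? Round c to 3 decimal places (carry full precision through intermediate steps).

Write 1389 = (1 + δ)μ, so δ = 1389/1094.852 − 1 = 0.2686646…
Then the exponent is δ²μ/(2 + δ) = (1389 − μ)² / (μ·(2 + δ)) = 34.834220.

34.834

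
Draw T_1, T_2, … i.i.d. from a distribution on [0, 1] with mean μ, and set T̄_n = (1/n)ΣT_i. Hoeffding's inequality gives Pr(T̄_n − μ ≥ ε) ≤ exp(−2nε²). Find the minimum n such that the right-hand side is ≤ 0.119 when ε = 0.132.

62

Require exp(−2nε²) ≤ 0.119, i.e. 2nε² ≥ ln(1/0.119) = 2.128632.
So n ≥ 2.128632 / (2·0.132²) = 61.083.
The smallest integer n is 62.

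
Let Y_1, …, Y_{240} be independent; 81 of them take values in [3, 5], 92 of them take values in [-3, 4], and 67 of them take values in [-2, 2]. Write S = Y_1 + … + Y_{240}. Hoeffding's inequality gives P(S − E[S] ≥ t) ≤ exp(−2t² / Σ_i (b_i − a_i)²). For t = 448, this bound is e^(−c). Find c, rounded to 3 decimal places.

67.989

Σ(b_i − a_i)² = 81·2² + 92·7² + 67·4² = 5904.
c = 2t² / 5904 = 2·448² / 5904 = 67.9892.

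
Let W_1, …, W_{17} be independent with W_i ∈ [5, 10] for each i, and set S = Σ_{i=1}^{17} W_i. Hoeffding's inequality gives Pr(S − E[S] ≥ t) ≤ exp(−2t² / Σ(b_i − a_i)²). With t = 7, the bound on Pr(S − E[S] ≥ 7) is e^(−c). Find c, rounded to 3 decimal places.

Σ(b_i − a_i)² = 17·(5)² = 425.
c = 2t²/425 = 2·7²/425 = 0.2306.

0.231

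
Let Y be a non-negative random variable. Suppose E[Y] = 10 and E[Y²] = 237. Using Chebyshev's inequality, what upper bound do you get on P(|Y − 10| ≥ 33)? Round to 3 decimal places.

0.126

Var(Y) = E[Y²] − (E[Y])² = 237 − 100 = 137.
Chebyshev's inequality: P(|Y − μ| ≥ t) ≤ Var(Y)/t² = 137/1089 = 0.1258.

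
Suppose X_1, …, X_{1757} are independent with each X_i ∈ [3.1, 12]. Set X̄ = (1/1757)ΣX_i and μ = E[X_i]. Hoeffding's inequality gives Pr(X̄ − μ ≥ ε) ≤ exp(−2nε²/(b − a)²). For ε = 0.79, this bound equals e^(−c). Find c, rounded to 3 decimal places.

c = 2nε²/(b − a)² = 2·1757·0.79² / 8.9² = 27.6870.

27.687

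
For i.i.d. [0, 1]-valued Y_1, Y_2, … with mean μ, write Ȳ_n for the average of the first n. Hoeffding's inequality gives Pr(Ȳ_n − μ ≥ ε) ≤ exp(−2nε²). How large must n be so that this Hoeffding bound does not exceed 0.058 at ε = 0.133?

Require exp(−2nε²) ≤ 0.058, i.e. 2nε² ≥ ln(1/0.058) = 2.847312.
So n ≥ 2.847312 / (2·0.133²) = 80.483.
The smallest integer n is 81.

81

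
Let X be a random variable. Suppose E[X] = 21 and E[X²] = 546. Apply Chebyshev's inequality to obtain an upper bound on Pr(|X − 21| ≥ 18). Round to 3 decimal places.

Var(X) = E[X²] − (E[X])² = 546 − 441 = 105.
Chebyshev's inequality: Pr(|X − μ| ≥ t) ≤ Var(X)/t² = 105/324 = 0.3241.

0.324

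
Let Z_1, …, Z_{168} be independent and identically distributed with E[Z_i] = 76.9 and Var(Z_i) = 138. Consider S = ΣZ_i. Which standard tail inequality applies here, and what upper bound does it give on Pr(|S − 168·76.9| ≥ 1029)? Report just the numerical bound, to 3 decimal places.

0.022

With mean and variance of each term known, Chebyshev's inequality bounds the deviation of the sum (or sample mean).
Var(S) = n·Var(Z_i) = 168·138 = 23184.
Chebyshev: Pr(|S − 168·76.9| ≥ 1029) ≤ Var(S)/1029² = 23184/1058841 = 0.0219.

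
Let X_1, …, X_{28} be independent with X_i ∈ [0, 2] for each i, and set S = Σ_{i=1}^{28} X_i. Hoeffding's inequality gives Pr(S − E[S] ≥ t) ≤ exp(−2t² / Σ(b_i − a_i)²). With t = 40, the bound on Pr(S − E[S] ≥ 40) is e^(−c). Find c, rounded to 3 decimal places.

28.571

Σ(b_i − a_i)² = 28·(2)² = 112.
c = 2t²/112 = 2·40²/112 = 28.5714.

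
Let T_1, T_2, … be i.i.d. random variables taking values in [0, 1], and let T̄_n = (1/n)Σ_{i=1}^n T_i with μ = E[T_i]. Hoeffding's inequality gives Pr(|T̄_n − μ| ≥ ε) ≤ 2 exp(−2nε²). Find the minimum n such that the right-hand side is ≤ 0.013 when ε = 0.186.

Require 2·exp(−2nε²) ≤ 0.013, i.e. 2nε² ≥ ln(2/0.013) = 5.035953.
So n ≥ 5.035953 / (2·0.186²) = 72.782.
The smallest integer n is 73.

73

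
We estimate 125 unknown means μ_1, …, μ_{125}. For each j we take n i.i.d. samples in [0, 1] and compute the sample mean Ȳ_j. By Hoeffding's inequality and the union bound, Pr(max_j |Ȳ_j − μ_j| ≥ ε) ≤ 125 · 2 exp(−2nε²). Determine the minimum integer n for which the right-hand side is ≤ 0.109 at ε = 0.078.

Need 2·125·exp(−2nε²) ≤ 0.109, i.e. exp(−2nε²) ≤ 0.109/250.
So 2nε² ≥ ln(250/0.109) = 7.737868.
Hence n ≥ 7.737868/(2·0.078²) = 635.919.
The smallest integer n is 636.

636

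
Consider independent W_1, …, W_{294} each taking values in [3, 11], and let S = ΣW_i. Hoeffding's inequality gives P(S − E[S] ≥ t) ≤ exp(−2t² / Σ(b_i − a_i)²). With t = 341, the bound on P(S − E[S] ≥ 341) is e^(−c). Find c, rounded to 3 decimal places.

Σ(b_i − a_i)² = 294·(8)² = 18816.
c = 2t²/18816 = 2·341²/18816 = 12.3598.

12.360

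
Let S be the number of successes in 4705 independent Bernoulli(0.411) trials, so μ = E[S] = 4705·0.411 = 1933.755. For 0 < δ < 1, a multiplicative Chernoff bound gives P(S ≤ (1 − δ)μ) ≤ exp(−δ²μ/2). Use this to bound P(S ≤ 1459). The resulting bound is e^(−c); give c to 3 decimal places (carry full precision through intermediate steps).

58.278

Write 1459 = (1 − δ)μ, so δ = 1 − 1459/1933.755 = 0.2455094…
Then the exponent is δ²μ/2 = (μ − 1459)²/(2μ) = 58.278404.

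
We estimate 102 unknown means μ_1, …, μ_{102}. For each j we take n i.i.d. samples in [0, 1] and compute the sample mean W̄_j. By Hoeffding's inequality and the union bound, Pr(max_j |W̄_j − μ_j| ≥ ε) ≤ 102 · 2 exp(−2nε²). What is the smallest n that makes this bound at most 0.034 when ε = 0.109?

Need 2·102·exp(−2nε²) ≤ 0.034, i.e. exp(−2nε²) ≤ 0.034/204.
So 2nε² ≥ ln(204/0.034) = 8.699515.
Hence n ≥ 8.699515/(2·0.109²) = 366.110.
The smallest integer n is 367.

367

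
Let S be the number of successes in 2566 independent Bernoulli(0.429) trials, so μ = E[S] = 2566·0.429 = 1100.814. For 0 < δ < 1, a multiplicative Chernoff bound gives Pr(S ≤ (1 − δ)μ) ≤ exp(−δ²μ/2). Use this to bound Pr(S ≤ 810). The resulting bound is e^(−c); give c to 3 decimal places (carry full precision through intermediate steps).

38.414

Write 810 = (1 − δ)μ, so δ = 1 − 810/1100.814 = 0.2641809…
Then the exponent is δ²μ/2 = (μ − 810)²/(2μ) = 38.413748.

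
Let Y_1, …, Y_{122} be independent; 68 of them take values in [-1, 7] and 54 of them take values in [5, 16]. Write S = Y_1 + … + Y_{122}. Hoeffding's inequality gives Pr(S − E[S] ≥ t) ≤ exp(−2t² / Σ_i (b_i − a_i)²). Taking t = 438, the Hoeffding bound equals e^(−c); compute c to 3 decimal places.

35.246

Σ(b_i − a_i)² = 68·8² + 54·11² = 10886.
c = 2t² / 10886 = 2·438² / 10886 = 35.2460.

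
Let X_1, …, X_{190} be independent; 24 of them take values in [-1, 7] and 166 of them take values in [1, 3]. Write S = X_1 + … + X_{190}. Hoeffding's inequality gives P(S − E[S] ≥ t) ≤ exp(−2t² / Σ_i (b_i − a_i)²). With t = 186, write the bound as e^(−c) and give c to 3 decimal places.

Σ(b_i − a_i)² = 24·8² + 166·2² = 2200.
c = 2t² / 2200 = 2·186² / 2200 = 31.4509.

31.451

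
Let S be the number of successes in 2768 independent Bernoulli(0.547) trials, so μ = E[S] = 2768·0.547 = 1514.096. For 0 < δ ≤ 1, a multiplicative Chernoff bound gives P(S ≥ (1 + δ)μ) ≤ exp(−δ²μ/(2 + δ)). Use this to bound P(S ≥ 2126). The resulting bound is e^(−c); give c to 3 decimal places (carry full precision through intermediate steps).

102.862

Write 2126 = (1 + δ)μ, so δ = 2126/1514.096 − 1 = 0.4041382…
Then the exponent is δ²μ/(2 + δ) = (2126 − μ)² / (μ·(2 + δ)) = 102.861712.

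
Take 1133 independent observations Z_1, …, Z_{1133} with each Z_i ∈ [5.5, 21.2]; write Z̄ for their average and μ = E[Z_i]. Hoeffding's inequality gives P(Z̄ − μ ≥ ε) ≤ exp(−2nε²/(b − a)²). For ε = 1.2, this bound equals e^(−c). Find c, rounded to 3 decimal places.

13.238

c = 2nε²/(b − a)² = 2·1133·1.2² / 15.7² = 13.2380.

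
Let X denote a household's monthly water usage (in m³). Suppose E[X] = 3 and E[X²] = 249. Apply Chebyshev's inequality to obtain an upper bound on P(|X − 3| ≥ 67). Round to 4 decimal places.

Var(X) = E[X²] − (E[X])² = 249 − 9 = 240.
Chebyshev's inequality: P(|X − μ| ≥ t) ≤ Var(X)/t² = 240/4489 = 0.0535.

0.0535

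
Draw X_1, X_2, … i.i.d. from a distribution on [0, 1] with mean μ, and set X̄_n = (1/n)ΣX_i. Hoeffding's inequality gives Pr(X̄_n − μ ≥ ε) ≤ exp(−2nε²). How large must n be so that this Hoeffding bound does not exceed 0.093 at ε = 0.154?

51

Require exp(−2nε²) ≤ 0.093, i.e. 2nε² ≥ ln(1/0.093) = 2.375156.
So n ≥ 2.375156 / (2·0.154²) = 50.075.
The smallest integer n is 51.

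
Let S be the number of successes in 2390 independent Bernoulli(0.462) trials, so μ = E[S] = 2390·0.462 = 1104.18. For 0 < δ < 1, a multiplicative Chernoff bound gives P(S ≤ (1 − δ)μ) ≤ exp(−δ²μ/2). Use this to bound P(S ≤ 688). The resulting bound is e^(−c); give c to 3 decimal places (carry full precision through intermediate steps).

78.432

Write 688 = (1 − δ)μ, so δ = 1 − 688/1104.18 = 0.3769132…
Then the exponent is δ²μ/2 = (μ − 688)²/(2μ) = 78.431865.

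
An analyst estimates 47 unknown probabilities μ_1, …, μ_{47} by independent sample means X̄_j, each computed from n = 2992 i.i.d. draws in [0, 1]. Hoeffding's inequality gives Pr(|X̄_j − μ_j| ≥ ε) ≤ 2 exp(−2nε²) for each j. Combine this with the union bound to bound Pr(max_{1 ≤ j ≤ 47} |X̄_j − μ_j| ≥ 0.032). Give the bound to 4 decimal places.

0.2051

Per-experiment Hoeffding bound: 2·exp(−2·2992·0.032²) = 2·exp(−6.12762) = 0.0043636.
Union bound over 47 events: 47·0.0043636 = 0.20509.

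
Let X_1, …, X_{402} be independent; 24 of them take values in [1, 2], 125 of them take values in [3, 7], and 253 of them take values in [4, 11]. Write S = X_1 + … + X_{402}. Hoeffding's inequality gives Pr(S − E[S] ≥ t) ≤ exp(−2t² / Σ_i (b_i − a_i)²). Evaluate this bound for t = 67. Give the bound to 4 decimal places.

0.5366

Σ(b_i − a_i)² = 24·1² + 125·4² + 253·7² = 14421.
Exponent = 2·67² / 14421 = 0.62256.
Bound = exp(−0.62256) = 0.53657.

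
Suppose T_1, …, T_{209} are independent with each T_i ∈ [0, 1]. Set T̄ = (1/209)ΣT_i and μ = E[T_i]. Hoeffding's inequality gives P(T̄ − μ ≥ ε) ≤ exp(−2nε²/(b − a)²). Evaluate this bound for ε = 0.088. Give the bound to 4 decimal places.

Exponent: 2nε²/(b − a)² = 2·209·0.088² / 1² = 3.23699.
Bound = exp(−3.23699) = 0.03928.

0.0393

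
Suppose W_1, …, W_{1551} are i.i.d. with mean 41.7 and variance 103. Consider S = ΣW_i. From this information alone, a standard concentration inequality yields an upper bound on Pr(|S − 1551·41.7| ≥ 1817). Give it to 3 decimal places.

0.048

With mean and variance of each term known, Chebyshev's inequality bounds the deviation of the sum (or sample mean).
Var(S) = n·Var(W_i) = 1551·103 = 159753.
Chebyshev: Pr(|S − 1551·41.7| ≥ 1817) ≤ Var(S)/1817² = 159753/3301489 = 0.0484.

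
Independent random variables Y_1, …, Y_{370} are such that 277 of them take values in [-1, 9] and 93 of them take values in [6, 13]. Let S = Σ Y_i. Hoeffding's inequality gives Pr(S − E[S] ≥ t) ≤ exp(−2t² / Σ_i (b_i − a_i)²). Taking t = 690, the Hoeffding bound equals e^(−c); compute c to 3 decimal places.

Σ(b_i − a_i)² = 277·10² + 93·7² = 32257.
c = 2t² / 32257 = 2·690² / 32257 = 29.5192.

29.519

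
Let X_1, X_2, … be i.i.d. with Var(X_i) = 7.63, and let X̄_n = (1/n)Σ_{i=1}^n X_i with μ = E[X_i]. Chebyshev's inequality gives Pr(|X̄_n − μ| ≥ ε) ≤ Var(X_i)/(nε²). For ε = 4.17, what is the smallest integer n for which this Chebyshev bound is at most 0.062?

Require 7.63/(n·4.17²) ≤ 0.062, i.e. n ≥ 7.63/(0.062·4.17²) = 7.077.
The smallest integer n is 8.

8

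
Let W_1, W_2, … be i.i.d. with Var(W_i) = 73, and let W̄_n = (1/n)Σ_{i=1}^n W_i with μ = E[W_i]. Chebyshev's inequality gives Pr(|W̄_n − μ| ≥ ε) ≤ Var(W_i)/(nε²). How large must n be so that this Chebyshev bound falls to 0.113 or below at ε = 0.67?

Require 73/(n·0.67²) ≤ 0.113, i.e. n ≥ 73/(0.113·0.67²) = 1439.113.
The smallest integer n is 1440.

1440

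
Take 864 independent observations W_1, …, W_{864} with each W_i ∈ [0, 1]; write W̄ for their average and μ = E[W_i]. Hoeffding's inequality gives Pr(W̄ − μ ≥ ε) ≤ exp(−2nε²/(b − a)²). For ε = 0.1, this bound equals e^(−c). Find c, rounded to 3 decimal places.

c = 2nε²/(b − a)² = 2·864·0.1² / 1² = 17.2800.

17.280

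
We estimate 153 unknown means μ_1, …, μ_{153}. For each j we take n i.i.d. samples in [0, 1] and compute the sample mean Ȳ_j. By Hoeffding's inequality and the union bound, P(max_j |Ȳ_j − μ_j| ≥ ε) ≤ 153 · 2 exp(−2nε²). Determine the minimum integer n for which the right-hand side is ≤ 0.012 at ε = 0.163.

Need 2·153·exp(−2nε²) ≤ 0.012, i.e. exp(−2nε²) ≤ 0.012/306.
So 2nε² ≥ ln(306/0.012) = 10.146434.
Hence n ≥ 10.146434/(2·0.163²) = 190.945.
The smallest integer n is 191.

191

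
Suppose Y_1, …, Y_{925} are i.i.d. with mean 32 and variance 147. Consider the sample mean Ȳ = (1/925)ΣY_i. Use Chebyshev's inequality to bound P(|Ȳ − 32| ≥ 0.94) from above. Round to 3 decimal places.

0.180

Var(Ȳ) = Var(Y_i)/n = 147/925 = 0.15892.
Chebyshev: P(|Ȳ − 32| ≥ 0.94) ≤ Var(Ȳ)/(0.94)² = 147/(925·0.94²) = 0.1799.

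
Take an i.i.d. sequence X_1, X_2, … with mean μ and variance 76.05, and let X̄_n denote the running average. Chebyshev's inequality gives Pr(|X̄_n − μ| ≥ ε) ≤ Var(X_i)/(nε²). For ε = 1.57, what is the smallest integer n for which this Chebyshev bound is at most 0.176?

176

Require 76.05/(n·1.57²) ≤ 0.176, i.e. n ≥ 76.05/(0.176·1.57²) = 175.302.
The smallest integer n is 176.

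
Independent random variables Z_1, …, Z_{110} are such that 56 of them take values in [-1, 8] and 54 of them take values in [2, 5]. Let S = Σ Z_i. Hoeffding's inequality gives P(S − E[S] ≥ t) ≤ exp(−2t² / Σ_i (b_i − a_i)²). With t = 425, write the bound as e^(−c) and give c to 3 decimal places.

71.933

Σ(b_i − a_i)² = 56·9² + 54·3² = 5022.
c = 2t² / 5022 = 2·425² / 5022 = 71.9335.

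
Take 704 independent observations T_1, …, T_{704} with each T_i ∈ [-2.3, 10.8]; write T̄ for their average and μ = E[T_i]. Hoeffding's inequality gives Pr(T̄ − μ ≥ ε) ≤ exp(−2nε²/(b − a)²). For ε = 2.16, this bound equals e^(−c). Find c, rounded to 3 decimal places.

38.280

c = 2nε²/(b − a)² = 2·704·2.16² / 13.1² = 38.2796.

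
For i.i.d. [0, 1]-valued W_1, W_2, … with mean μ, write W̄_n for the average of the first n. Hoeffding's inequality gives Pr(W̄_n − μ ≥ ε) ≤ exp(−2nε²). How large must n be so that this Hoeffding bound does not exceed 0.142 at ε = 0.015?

Require exp(−2nε²) ≤ 0.142, i.e. 2nε² ≥ ln(1/0.142) = 1.951928.
So n ≥ 1.951928 / (2·0.015²) = 4337.618.
The smallest integer n is 4338.

4338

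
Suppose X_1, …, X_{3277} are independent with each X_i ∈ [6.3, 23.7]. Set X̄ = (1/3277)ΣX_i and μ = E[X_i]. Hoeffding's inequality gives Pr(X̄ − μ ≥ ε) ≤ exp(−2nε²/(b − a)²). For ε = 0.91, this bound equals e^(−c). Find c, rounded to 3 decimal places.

17.926

c = 2nε²/(b − a)² = 2·3277·0.91² / 17.4² = 17.9263.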